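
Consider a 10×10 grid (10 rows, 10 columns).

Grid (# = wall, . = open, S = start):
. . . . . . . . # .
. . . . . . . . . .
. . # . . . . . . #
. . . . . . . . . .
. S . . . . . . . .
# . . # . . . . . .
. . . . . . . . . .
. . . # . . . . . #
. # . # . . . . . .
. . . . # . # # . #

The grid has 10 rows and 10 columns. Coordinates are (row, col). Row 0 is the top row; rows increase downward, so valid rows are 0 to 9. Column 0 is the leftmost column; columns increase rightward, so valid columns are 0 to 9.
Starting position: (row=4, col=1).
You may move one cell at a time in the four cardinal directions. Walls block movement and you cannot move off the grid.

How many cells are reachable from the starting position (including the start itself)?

Answer: Reachable cells: 87

Derivation:
BFS flood-fill from (row=4, col=1):
  Distance 0: (row=4, col=1)
  Distance 1: (row=3, col=1), (row=4, col=0), (row=4, col=2), (row=5, col=1)
  Distance 2: (row=2, col=1), (row=3, col=0), (row=3, col=2), (row=4, col=3), (row=5, col=2), (row=6, col=1)
  Distance 3: (row=1, col=1), (row=2, col=0), (row=3, col=3), (row=4, col=4), (row=6, col=0), (row=6, col=2), (row=7, col=1)
  Distance 4: (row=0, col=1), (row=1, col=0), (row=1, col=2), (row=2, col=3), (row=3, col=4), (row=4, col=5), (row=5, col=4), (row=6, col=3), (row=7, col=0), (row=7, col=2)
  Distance 5: (row=0, col=0), (row=0, col=2), (row=1, col=3), (row=2, col=4), (row=3, col=5), (row=4, col=6), (row=5, col=5), (row=6, col=4), (row=8, col=0), (row=8, col=2)
  Distance 6: (row=0, col=3), (row=1, col=4), (row=2, col=5), (row=3, col=6), (row=4, col=7), (row=5, col=6), (row=6, col=5), (row=7, col=4), (row=9, col=0), (row=9, col=2)
  Distance 7: (row=0, col=4), (row=1, col=5), (row=2, col=6), (row=3, col=7), (row=4, col=8), (row=5, col=7), (row=6, col=6), (row=7, col=5), (row=8, col=4), (row=9, col=1), (row=9, col=3)
  Distance 8: (row=0, col=5), (row=1, col=6), (row=2, col=7), (row=3, col=8), (row=4, col=9), (row=5, col=8), (row=6, col=7), (row=7, col=6), (row=8, col=5)
  Distance 9: (row=0, col=6), (row=1, col=7), (row=2, col=8), (row=3, col=9), (row=5, col=9), (row=6, col=8), (row=7, col=7), (row=8, col=6), (row=9, col=5)
  Distance 10: (row=0, col=7), (row=1, col=8), (row=6, col=9), (row=7, col=8), (row=8, col=7)
  Distance 11: (row=1, col=9), (row=8, col=8)
  Distance 12: (row=0, col=9), (row=8, col=9), (row=9, col=8)
Total reachable: 87 (grid has 87 open cells total)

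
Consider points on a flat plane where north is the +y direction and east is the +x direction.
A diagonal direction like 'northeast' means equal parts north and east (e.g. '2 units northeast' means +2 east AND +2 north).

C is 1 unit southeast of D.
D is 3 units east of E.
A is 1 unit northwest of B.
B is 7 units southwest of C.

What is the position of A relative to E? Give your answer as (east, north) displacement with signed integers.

Answer: A is at (east=-4, north=-7) relative to E.

Derivation:
Place E at the origin (east=0, north=0).
  D is 3 units east of E: delta (east=+3, north=+0); D at (east=3, north=0).
  C is 1 unit southeast of D: delta (east=+1, north=-1); C at (east=4, north=-1).
  B is 7 units southwest of C: delta (east=-7, north=-7); B at (east=-3, north=-8).
  A is 1 unit northwest of B: delta (east=-1, north=+1); A at (east=-4, north=-7).
Therefore A relative to E: (east=-4, north=-7).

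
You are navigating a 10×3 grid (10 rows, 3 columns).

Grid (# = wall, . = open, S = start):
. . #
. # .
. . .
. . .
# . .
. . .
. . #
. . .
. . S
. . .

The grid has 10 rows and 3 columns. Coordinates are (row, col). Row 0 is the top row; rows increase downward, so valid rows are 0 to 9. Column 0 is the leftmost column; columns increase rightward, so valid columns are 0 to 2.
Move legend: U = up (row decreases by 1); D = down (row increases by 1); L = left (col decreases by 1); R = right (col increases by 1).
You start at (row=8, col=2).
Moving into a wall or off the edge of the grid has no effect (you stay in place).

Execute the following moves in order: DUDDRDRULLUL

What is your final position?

Answer: Final position: (row=7, col=0)

Derivation:
Start: (row=8, col=2)
  D (down): (row=8, col=2) -> (row=9, col=2)
  U (up): (row=9, col=2) -> (row=8, col=2)
  D (down): (row=8, col=2) -> (row=9, col=2)
  D (down): blocked, stay at (row=9, col=2)
  R (right): blocked, stay at (row=9, col=2)
  D (down): blocked, stay at (row=9, col=2)
  R (right): blocked, stay at (row=9, col=2)
  U (up): (row=9, col=2) -> (row=8, col=2)
  L (left): (row=8, col=2) -> (row=8, col=1)
  L (left): (row=8, col=1) -> (row=8, col=0)
  U (up): (row=8, col=0) -> (row=7, col=0)
  L (left): blocked, stay at (row=7, col=0)
Final: (row=7, col=0)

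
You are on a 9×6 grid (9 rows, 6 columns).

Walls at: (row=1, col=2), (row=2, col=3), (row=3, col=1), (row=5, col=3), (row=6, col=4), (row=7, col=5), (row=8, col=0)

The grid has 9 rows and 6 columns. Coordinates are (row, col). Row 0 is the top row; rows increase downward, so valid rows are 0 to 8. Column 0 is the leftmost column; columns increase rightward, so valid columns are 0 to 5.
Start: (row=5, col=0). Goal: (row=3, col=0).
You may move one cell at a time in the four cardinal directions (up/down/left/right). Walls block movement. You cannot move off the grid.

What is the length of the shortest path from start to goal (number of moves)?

Answer: Shortest path length: 2

Derivation:
BFS from (row=5, col=0) until reaching (row=3, col=0):
  Distance 0: (row=5, col=0)
  Distance 1: (row=4, col=0), (row=5, col=1), (row=6, col=0)
  Distance 2: (row=3, col=0), (row=4, col=1), (row=5, col=2), (row=6, col=1), (row=7, col=0)  <- goal reached here
One shortest path (2 moves): (row=5, col=0) -> (row=4, col=0) -> (row=3, col=0)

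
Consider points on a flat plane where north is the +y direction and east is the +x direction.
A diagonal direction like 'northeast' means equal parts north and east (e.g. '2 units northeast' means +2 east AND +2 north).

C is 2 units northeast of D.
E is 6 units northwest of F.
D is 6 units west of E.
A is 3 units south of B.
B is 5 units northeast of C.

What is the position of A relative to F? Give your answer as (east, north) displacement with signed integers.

Place F at the origin (east=0, north=0).
  E is 6 units northwest of F: delta (east=-6, north=+6); E at (east=-6, north=6).
  D is 6 units west of E: delta (east=-6, north=+0); D at (east=-12, north=6).
  C is 2 units northeast of D: delta (east=+2, north=+2); C at (east=-10, north=8).
  B is 5 units northeast of C: delta (east=+5, north=+5); B at (east=-5, north=13).
  A is 3 units south of B: delta (east=+0, north=-3); A at (east=-5, north=10).
Therefore A relative to F: (east=-5, north=10).

Answer: A is at (east=-5, north=10) relative to F.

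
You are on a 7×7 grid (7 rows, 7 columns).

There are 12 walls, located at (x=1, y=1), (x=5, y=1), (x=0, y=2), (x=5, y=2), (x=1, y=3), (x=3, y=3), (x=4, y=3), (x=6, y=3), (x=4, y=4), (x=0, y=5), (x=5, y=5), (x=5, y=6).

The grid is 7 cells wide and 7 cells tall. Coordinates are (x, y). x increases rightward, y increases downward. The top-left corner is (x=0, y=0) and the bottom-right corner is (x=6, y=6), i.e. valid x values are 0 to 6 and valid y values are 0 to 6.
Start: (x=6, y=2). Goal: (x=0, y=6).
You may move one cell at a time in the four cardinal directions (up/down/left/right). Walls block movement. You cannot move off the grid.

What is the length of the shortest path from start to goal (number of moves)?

Answer: Shortest path length: 14

Derivation:
BFS from (x=6, y=2) until reaching (x=0, y=6):
  Distance 0: (x=6, y=2)
  Distance 1: (x=6, y=1)
  Distance 2: (x=6, y=0)
  Distance 3: (x=5, y=0)
  Distance 4: (x=4, y=0)
  Distance 5: (x=3, y=0), (x=4, y=1)
  Distance 6: (x=2, y=0), (x=3, y=1), (x=4, y=2)
  Distance 7: (x=1, y=0), (x=2, y=1), (x=3, y=2)
  Distance 8: (x=0, y=0), (x=2, y=2)
  Distance 9: (x=0, y=1), (x=1, y=2), (x=2, y=3)
  Distance 10: (x=2, y=4)
  Distance 11: (x=1, y=4), (x=3, y=4), (x=2, y=5)
  Distance 12: (x=0, y=4), (x=1, y=5), (x=3, y=5), (x=2, y=6)
  Distance 13: (x=0, y=3), (x=4, y=5), (x=1, y=6), (x=3, y=6)
  Distance 14: (x=0, y=6), (x=4, y=6)  <- goal reached here
One shortest path (14 moves): (x=6, y=2) -> (x=6, y=1) -> (x=6, y=0) -> (x=5, y=0) -> (x=4, y=0) -> (x=3, y=0) -> (x=2, y=0) -> (x=2, y=1) -> (x=2, y=2) -> (x=2, y=3) -> (x=2, y=4) -> (x=1, y=4) -> (x=1, y=5) -> (x=1, y=6) -> (x=0, y=6)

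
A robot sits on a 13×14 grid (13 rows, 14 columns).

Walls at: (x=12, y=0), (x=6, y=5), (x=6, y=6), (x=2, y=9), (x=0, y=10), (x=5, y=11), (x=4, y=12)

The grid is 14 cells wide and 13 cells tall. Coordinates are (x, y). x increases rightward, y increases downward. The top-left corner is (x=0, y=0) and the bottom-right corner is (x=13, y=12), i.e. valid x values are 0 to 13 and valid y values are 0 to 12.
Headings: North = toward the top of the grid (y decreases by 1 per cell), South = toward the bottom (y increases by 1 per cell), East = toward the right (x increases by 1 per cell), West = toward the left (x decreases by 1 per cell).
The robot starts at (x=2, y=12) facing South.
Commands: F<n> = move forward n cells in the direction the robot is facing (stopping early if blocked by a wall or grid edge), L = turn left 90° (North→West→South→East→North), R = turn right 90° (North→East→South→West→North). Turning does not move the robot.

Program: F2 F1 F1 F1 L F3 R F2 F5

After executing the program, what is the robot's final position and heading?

Answer: Final position: (x=3, y=12), facing South

Derivation:
Start: (x=2, y=12), facing South
  F2: move forward 0/2 (blocked), now at (x=2, y=12)
  [×3]F1: move forward 0/1 (blocked), now at (x=2, y=12)
  L: turn left, now facing East
  F3: move forward 1/3 (blocked), now at (x=3, y=12)
  R: turn right, now facing South
  F2: move forward 0/2 (blocked), now at (x=3, y=12)
  F5: move forward 0/5 (blocked), now at (x=3, y=12)
Final: (x=3, y=12), facing South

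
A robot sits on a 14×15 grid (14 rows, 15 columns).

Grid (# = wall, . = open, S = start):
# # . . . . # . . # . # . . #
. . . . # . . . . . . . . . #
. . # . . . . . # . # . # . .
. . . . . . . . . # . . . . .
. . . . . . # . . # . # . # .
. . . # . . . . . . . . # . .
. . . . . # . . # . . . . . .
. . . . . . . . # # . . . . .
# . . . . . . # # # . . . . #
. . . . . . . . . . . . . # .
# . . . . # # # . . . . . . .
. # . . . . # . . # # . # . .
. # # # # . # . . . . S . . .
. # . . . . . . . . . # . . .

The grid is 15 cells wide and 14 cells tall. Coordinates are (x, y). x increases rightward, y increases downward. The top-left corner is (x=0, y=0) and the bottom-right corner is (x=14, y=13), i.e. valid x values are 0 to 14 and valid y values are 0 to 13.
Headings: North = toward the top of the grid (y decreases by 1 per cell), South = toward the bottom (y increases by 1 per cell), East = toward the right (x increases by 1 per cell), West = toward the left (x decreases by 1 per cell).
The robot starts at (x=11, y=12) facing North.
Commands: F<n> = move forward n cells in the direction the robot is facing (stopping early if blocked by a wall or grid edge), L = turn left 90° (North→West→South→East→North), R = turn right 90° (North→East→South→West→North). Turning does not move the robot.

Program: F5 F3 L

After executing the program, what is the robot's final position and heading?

Start: (x=11, y=12), facing North
  F5: move forward 5, now at (x=11, y=7)
  F3: move forward 2/3 (blocked), now at (x=11, y=5)
  L: turn left, now facing West
Final: (x=11, y=5), facing West

Answer: Final position: (x=11, y=5), facing West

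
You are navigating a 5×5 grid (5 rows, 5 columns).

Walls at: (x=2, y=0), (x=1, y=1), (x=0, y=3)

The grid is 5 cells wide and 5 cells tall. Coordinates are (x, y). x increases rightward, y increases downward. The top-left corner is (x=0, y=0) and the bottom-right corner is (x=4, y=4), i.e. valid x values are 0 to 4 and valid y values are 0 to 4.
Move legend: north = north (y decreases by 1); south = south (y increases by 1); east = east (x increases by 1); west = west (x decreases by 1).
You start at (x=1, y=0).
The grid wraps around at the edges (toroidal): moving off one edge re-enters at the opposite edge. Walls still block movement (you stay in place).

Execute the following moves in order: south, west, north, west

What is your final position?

Start: (x=1, y=0)
  south (south): blocked, stay at (x=1, y=0)
  west (west): (x=1, y=0) -> (x=0, y=0)
  north (north): (x=0, y=0) -> (x=0, y=4)
  west (west): (x=0, y=4) -> (x=4, y=4)
Final: (x=4, y=4)

Answer: Final position: (x=4, y=4)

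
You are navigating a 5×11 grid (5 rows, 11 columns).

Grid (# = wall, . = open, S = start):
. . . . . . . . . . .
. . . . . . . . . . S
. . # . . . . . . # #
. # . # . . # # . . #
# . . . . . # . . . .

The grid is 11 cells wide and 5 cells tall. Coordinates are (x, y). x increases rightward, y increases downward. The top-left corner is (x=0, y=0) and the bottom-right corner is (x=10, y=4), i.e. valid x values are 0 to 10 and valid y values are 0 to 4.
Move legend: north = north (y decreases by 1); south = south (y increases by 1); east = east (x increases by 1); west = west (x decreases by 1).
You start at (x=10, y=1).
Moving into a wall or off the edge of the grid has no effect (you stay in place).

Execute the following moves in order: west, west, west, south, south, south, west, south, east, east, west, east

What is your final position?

Start: (x=10, y=1)
  west (west): (x=10, y=1) -> (x=9, y=1)
  west (west): (x=9, y=1) -> (x=8, y=1)
  west (west): (x=8, y=1) -> (x=7, y=1)
  south (south): (x=7, y=1) -> (x=7, y=2)
  south (south): blocked, stay at (x=7, y=2)
  south (south): blocked, stay at (x=7, y=2)
  west (west): (x=7, y=2) -> (x=6, y=2)
  south (south): blocked, stay at (x=6, y=2)
  east (east): (x=6, y=2) -> (x=7, y=2)
  east (east): (x=7, y=2) -> (x=8, y=2)
  west (west): (x=8, y=2) -> (x=7, y=2)
  east (east): (x=7, y=2) -> (x=8, y=2)
Final: (x=8, y=2)

Answer: Final position: (x=8, y=2)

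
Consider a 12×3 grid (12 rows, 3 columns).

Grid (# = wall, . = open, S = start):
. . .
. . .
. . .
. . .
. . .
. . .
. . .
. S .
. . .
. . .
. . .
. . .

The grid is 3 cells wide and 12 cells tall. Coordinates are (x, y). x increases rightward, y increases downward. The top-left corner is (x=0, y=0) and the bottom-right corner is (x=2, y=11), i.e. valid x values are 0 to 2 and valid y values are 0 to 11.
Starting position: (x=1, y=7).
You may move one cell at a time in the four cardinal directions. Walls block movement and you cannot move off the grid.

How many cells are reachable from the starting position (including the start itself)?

Answer: Reachable cells: 36

Derivation:
BFS flood-fill from (x=1, y=7):
  Distance 0: (x=1, y=7)
  Distance 1: (x=1, y=6), (x=0, y=7), (x=2, y=7), (x=1, y=8)
  Distance 2: (x=1, y=5), (x=0, y=6), (x=2, y=6), (x=0, y=8), (x=2, y=8), (x=1, y=9)
  Distance 3: (x=1, y=4), (x=0, y=5), (x=2, y=5), (x=0, y=9), (x=2, y=9), (x=1, y=10)
  Distance 4: (x=1, y=3), (x=0, y=4), (x=2, y=4), (x=0, y=10), (x=2, y=10), (x=1, y=11)
  Distance 5: (x=1, y=2), (x=0, y=3), (x=2, y=3), (x=0, y=11), (x=2, y=11)
  Distance 6: (x=1, y=1), (x=0, y=2), (x=2, y=2)
  Distance 7: (x=1, y=0), (x=0, y=1), (x=2, y=1)
  Distance 8: (x=0, y=0), (x=2, y=0)
Total reachable: 36 (grid has 36 open cells total)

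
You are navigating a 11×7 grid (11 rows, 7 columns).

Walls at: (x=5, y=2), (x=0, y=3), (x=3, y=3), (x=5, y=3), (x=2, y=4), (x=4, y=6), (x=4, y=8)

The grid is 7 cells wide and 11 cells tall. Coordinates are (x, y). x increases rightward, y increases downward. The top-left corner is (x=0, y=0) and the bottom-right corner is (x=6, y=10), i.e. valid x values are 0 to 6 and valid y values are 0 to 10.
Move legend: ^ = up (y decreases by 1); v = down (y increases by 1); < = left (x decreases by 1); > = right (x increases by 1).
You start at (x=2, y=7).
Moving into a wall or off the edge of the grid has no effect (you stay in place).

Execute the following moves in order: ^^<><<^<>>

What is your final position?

Start: (x=2, y=7)
  ^ (up): (x=2, y=7) -> (x=2, y=6)
  ^ (up): (x=2, y=6) -> (x=2, y=5)
  < (left): (x=2, y=5) -> (x=1, y=5)
  > (right): (x=1, y=5) -> (x=2, y=5)
  < (left): (x=2, y=5) -> (x=1, y=5)
  < (left): (x=1, y=5) -> (x=0, y=5)
  ^ (up): (x=0, y=5) -> (x=0, y=4)
  < (left): blocked, stay at (x=0, y=4)
  > (right): (x=0, y=4) -> (x=1, y=4)
  > (right): blocked, stay at (x=1, y=4)
Final: (x=1, y=4)

Answer: Final position: (x=1, y=4)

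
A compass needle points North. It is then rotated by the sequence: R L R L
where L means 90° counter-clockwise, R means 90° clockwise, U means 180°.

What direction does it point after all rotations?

Answer: Final heading: North

Derivation:
Start: North
  R (right (90° clockwise)) -> East
  L (left (90° counter-clockwise)) -> North
  R (right (90° clockwise)) -> East
  L (left (90° counter-clockwise)) -> North
Final: North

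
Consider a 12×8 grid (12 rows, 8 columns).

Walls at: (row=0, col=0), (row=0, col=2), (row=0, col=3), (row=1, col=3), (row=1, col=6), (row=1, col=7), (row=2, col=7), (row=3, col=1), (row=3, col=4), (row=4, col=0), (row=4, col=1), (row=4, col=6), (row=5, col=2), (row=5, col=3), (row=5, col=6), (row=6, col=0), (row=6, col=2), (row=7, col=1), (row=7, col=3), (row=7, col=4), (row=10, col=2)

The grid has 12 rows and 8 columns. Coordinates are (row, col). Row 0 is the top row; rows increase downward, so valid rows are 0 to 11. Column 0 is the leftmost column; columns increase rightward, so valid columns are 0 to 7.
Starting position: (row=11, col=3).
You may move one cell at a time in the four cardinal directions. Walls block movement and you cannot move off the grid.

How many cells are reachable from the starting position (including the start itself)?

Answer: Reachable cells: 72

Derivation:
BFS flood-fill from (row=11, col=3):
  Distance 0: (row=11, col=3)
  Distance 1: (row=10, col=3), (row=11, col=2), (row=11, col=4)
  Distance 2: (row=9, col=3), (row=10, col=4), (row=11, col=1), (row=11, col=5)
  Distance 3: (row=8, col=3), (row=9, col=2), (row=9, col=4), (row=10, col=1), (row=10, col=5), (row=11, col=0), (row=11, col=6)
  Distance 4: (row=8, col=2), (row=8, col=4), (row=9, col=1), (row=9, col=5), (row=10, col=0), (row=10, col=6), (row=11, col=7)
  Distance 5: (row=7, col=2), (row=8, col=1), (row=8, col=5), (row=9, col=0), (row=9, col=6), (row=10, col=7)
  Distance 6: (row=7, col=5), (row=8, col=0), (row=8, col=6), (row=9, col=7)
  Distance 7: (row=6, col=5), (row=7, col=0), (row=7, col=6), (row=8, col=7)
  Distance 8: (row=5, col=5), (row=6, col=4), (row=6, col=6), (row=7, col=7)
  Distance 9: (row=4, col=5), (row=5, col=4), (row=6, col=3), (row=6, col=7)
  Distance 10: (row=3, col=5), (row=4, col=4), (row=5, col=7)
  Distance 11: (row=2, col=5), (row=3, col=6), (row=4, col=3), (row=4, col=7)
  Distance 12: (row=1, col=5), (row=2, col=4), (row=2, col=6), (row=3, col=3), (row=3, col=7), (row=4, col=2)
  Distance 13: (row=0, col=5), (row=1, col=4), (row=2, col=3), (row=3, col=2)
  Distance 14: (row=0, col=4), (row=0, col=6), (row=2, col=2)
  Distance 15: (row=0, col=7), (row=1, col=2), (row=2, col=1)
  Distance 16: (row=1, col=1), (row=2, col=0)
  Distance 17: (row=0, col=1), (row=1, col=0), (row=3, col=0)
Total reachable: 72 (grid has 75 open cells total)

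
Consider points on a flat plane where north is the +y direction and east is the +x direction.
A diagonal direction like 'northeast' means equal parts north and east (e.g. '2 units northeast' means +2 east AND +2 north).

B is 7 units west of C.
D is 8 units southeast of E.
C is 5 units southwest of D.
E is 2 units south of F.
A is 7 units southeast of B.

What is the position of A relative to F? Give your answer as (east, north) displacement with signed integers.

Answer: A is at (east=3, north=-22) relative to F.

Derivation:
Place F at the origin (east=0, north=0).
  E is 2 units south of F: delta (east=+0, north=-2); E at (east=0, north=-2).
  D is 8 units southeast of E: delta (east=+8, north=-8); D at (east=8, north=-10).
  C is 5 units southwest of D: delta (east=-5, north=-5); C at (east=3, north=-15).
  B is 7 units west of C: delta (east=-7, north=+0); B at (east=-4, north=-15).
  A is 7 units southeast of B: delta (east=+7, north=-7); A at (east=3, north=-22).
Therefore A relative to F: (east=3, north=-22).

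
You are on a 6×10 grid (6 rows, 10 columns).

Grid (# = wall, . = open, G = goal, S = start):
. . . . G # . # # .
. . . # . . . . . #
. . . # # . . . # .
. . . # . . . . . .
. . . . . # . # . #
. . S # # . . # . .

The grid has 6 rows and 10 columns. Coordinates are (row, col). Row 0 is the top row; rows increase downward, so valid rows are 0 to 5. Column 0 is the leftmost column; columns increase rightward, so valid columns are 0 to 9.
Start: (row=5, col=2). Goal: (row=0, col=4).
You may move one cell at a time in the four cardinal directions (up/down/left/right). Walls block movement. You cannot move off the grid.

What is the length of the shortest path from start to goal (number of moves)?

Answer: Shortest path length: 7

Derivation:
BFS from (row=5, col=2) until reaching (row=0, col=4):
  Distance 0: (row=5, col=2)
  Distance 1: (row=4, col=2), (row=5, col=1)
  Distance 2: (row=3, col=2), (row=4, col=1), (row=4, col=3), (row=5, col=0)
  Distance 3: (row=2, col=2), (row=3, col=1), (row=4, col=0), (row=4, col=4)
  Distance 4: (row=1, col=2), (row=2, col=1), (row=3, col=0), (row=3, col=4)
  Distance 5: (row=0, col=2), (row=1, col=1), (row=2, col=0), (row=3, col=5)
  Distance 6: (row=0, col=1), (row=0, col=3), (row=1, col=0), (row=2, col=5), (row=3, col=6)
  Distance 7: (row=0, col=0), (row=0, col=4), (row=1, col=5), (row=2, col=6), (row=3, col=7), (row=4, col=6)  <- goal reached here
One shortest path (7 moves): (row=5, col=2) -> (row=4, col=2) -> (row=3, col=2) -> (row=2, col=2) -> (row=1, col=2) -> (row=0, col=2) -> (row=0, col=3) -> (row=0, col=4)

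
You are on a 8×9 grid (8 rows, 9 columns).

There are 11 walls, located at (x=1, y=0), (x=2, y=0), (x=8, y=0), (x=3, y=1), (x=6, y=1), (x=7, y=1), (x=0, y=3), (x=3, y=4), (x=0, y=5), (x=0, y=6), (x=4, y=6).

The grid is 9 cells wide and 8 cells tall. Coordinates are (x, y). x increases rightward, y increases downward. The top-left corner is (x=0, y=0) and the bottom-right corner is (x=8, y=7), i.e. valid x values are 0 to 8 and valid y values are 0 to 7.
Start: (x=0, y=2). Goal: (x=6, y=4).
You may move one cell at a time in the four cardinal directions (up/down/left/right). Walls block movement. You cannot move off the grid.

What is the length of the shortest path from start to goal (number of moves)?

Answer: Shortest path length: 8

Derivation:
BFS from (x=0, y=2) until reaching (x=6, y=4):
  Distance 0: (x=0, y=2)
  Distance 1: (x=0, y=1), (x=1, y=2)
  Distance 2: (x=0, y=0), (x=1, y=1), (x=2, y=2), (x=1, y=3)
  Distance 3: (x=2, y=1), (x=3, y=2), (x=2, y=3), (x=1, y=4)
  Distance 4: (x=4, y=2), (x=3, y=3), (x=0, y=4), (x=2, y=4), (x=1, y=5)
  Distance 5: (x=4, y=1), (x=5, y=2), (x=4, y=3), (x=2, y=5), (x=1, y=6)
  Distance 6: (x=4, y=0), (x=5, y=1), (x=6, y=2), (x=5, y=3), (x=4, y=4), (x=3, y=5), (x=2, y=6), (x=1, y=7)
  Distance 7: (x=3, y=0), (x=5, y=0), (x=7, y=2), (x=6, y=3), (x=5, y=4), (x=4, y=5), (x=3, y=6), (x=0, y=7), (x=2, y=7)
  Distance 8: (x=6, y=0), (x=8, y=2), (x=7, y=3), (x=6, y=4), (x=5, y=5), (x=3, y=7)  <- goal reached here
One shortest path (8 moves): (x=0, y=2) -> (x=1, y=2) -> (x=2, y=2) -> (x=3, y=2) -> (x=4, y=2) -> (x=5, y=2) -> (x=6, y=2) -> (x=6, y=3) -> (x=6, y=4)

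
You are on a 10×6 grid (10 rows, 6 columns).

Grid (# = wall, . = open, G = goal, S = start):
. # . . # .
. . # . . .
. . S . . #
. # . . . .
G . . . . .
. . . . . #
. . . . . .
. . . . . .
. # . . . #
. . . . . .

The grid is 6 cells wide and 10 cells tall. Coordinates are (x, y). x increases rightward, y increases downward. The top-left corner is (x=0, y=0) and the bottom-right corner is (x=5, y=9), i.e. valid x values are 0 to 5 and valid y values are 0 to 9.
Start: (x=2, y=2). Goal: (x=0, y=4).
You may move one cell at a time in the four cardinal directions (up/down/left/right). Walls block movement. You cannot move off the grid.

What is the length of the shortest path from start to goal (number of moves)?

BFS from (x=2, y=2) until reaching (x=0, y=4):
  Distance 0: (x=2, y=2)
  Distance 1: (x=1, y=2), (x=3, y=2), (x=2, y=3)
  Distance 2: (x=1, y=1), (x=3, y=1), (x=0, y=2), (x=4, y=2), (x=3, y=3), (x=2, y=4)
  Distance 3: (x=3, y=0), (x=0, y=1), (x=4, y=1), (x=0, y=3), (x=4, y=3), (x=1, y=4), (x=3, y=4), (x=2, y=5)
  Distance 4: (x=0, y=0), (x=2, y=0), (x=5, y=1), (x=5, y=3), (x=0, y=4), (x=4, y=4), (x=1, y=5), (x=3, y=5), (x=2, y=6)  <- goal reached here
One shortest path (4 moves): (x=2, y=2) -> (x=1, y=2) -> (x=0, y=2) -> (x=0, y=3) -> (x=0, y=4)

Answer: Shortest path length: 4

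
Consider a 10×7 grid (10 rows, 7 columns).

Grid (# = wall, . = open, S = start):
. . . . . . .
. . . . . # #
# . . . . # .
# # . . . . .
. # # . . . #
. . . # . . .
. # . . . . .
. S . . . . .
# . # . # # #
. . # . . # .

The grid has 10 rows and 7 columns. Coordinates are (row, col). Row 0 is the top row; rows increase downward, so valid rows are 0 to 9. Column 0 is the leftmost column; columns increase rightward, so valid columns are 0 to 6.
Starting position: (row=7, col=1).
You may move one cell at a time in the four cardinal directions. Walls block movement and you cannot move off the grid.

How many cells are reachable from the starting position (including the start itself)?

BFS flood-fill from (row=7, col=1):
  Distance 0: (row=7, col=1)
  Distance 1: (row=7, col=0), (row=7, col=2), (row=8, col=1)
  Distance 2: (row=6, col=0), (row=6, col=2), (row=7, col=3), (row=9, col=1)
  Distance 3: (row=5, col=0), (row=5, col=2), (row=6, col=3), (row=7, col=4), (row=8, col=3), (row=9, col=0)
  Distance 4: (row=4, col=0), (row=5, col=1), (row=6, col=4), (row=7, col=5), (row=9, col=3)
  Distance 5: (row=5, col=4), (row=6, col=5), (row=7, col=6), (row=9, col=4)
  Distance 6: (row=4, col=4), (row=5, col=5), (row=6, col=6)
  Distance 7: (row=3, col=4), (row=4, col=3), (row=4, col=5), (row=5, col=6)
  Distance 8: (row=2, col=4), (row=3, col=3), (row=3, col=5)
  Distance 9: (row=1, col=4), (row=2, col=3), (row=3, col=2), (row=3, col=6)
  Distance 10: (row=0, col=4), (row=1, col=3), (row=2, col=2), (row=2, col=6)
  Distance 11: (row=0, col=3), (row=0, col=5), (row=1, col=2), (row=2, col=1)
  Distance 12: (row=0, col=2), (row=0, col=6), (row=1, col=1)
  Distance 13: (row=0, col=1), (row=1, col=0)
  Distance 14: (row=0, col=0)
Total reachable: 51 (grid has 52 open cells total)

Answer: Reachable cells: 51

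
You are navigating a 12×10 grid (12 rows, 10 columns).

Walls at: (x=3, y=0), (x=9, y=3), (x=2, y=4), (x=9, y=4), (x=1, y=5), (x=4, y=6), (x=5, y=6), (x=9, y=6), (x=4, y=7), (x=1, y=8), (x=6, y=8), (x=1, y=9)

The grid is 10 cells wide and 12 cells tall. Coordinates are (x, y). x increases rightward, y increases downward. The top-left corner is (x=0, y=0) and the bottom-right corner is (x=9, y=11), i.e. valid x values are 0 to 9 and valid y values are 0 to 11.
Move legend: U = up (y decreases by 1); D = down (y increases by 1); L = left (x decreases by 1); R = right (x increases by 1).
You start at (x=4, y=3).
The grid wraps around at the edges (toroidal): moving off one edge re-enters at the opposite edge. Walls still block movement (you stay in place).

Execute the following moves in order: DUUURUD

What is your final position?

Answer: Final position: (x=5, y=1)

Derivation:
Start: (x=4, y=3)
  D (down): (x=4, y=3) -> (x=4, y=4)
  U (up): (x=4, y=4) -> (x=4, y=3)
  U (up): (x=4, y=3) -> (x=4, y=2)
  U (up): (x=4, y=2) -> (x=4, y=1)
  R (right): (x=4, y=1) -> (x=5, y=1)
  U (up): (x=5, y=1) -> (x=5, y=0)
  D (down): (x=5, y=0) -> (x=5, y=1)
Final: (x=5, y=1)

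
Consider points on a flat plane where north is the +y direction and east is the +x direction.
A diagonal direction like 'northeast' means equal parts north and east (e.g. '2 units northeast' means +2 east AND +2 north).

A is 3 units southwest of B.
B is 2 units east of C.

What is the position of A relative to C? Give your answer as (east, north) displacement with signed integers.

Answer: A is at (east=-1, north=-3) relative to C.

Derivation:
Place C at the origin (east=0, north=0).
  B is 2 units east of C: delta (east=+2, north=+0); B at (east=2, north=0).
  A is 3 units southwest of B: delta (east=-3, north=-3); A at (east=-1, north=-3).
Therefore A relative to C: (east=-1, north=-3).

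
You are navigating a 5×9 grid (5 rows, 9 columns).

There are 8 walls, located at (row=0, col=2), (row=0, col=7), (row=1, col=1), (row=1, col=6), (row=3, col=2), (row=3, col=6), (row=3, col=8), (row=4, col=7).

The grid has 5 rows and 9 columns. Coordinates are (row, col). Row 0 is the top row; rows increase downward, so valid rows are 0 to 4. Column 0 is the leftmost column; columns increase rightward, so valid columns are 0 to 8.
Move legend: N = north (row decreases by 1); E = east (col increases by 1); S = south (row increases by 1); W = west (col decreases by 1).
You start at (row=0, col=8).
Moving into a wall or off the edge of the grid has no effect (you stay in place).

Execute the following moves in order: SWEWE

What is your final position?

Answer: Final position: (row=1, col=8)

Derivation:
Start: (row=0, col=8)
  S (south): (row=0, col=8) -> (row=1, col=8)
  W (west): (row=1, col=8) -> (row=1, col=7)
  E (east): (row=1, col=7) -> (row=1, col=8)
  W (west): (row=1, col=8) -> (row=1, col=7)
  E (east): (row=1, col=7) -> (row=1, col=8)
Final: (row=1, col=8)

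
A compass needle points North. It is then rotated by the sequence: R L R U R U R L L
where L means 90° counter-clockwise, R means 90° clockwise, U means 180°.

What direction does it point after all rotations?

Start: North
  R (right (90° clockwise)) -> East
  L (left (90° counter-clockwise)) -> North
  R (right (90° clockwise)) -> East
  U (U-turn (180°)) -> West
  R (right (90° clockwise)) -> North
  U (U-turn (180°)) -> South
  R (right (90° clockwise)) -> West
  L (left (90° counter-clockwise)) -> South
  L (left (90° counter-clockwise)) -> East
Final: East

Answer: Final heading: East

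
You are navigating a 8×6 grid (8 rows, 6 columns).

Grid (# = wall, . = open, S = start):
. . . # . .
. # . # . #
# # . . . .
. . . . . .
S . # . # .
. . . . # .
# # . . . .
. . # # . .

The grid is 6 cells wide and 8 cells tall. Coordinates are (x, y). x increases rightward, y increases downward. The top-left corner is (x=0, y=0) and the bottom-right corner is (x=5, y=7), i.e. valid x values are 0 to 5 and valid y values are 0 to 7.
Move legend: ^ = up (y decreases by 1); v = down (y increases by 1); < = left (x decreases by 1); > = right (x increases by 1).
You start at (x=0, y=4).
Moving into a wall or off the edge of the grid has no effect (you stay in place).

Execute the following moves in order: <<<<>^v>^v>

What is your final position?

Answer: Final position: (x=1, y=4)

Derivation:
Start: (x=0, y=4)
  [×4]< (left): blocked, stay at (x=0, y=4)
  > (right): (x=0, y=4) -> (x=1, y=4)
  ^ (up): (x=1, y=4) -> (x=1, y=3)
  v (down): (x=1, y=3) -> (x=1, y=4)
  > (right): blocked, stay at (x=1, y=4)
  ^ (up): (x=1, y=4) -> (x=1, y=3)
  v (down): (x=1, y=3) -> (x=1, y=4)
  > (right): blocked, stay at (x=1, y=4)
Final: (x=1, y=4)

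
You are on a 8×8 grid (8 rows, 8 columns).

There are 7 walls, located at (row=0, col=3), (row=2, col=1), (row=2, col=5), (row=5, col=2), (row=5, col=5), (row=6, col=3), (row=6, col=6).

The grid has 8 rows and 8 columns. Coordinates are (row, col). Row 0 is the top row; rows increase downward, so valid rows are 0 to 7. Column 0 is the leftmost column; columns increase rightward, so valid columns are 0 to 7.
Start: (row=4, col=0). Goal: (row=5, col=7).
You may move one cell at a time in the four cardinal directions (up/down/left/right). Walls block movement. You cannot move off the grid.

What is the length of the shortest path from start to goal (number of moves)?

BFS from (row=4, col=0) until reaching (row=5, col=7):
  Distance 0: (row=4, col=0)
  Distance 1: (row=3, col=0), (row=4, col=1), (row=5, col=0)
  Distance 2: (row=2, col=0), (row=3, col=1), (row=4, col=2), (row=5, col=1), (row=6, col=0)
  Distance 3: (row=1, col=0), (row=3, col=2), (row=4, col=3), (row=6, col=1), (row=7, col=0)
  Distance 4: (row=0, col=0), (row=1, col=1), (row=2, col=2), (row=3, col=3), (row=4, col=4), (row=5, col=3), (row=6, col=2), (row=7, col=1)
  Distance 5: (row=0, col=1), (row=1, col=2), (row=2, col=3), (row=3, col=4), (row=4, col=5), (row=5, col=4), (row=7, col=2)
  Distance 6: (row=0, col=2), (row=1, col=3), (row=2, col=4), (row=3, col=5), (row=4, col=6), (row=6, col=4), (row=7, col=3)
  Distance 7: (row=1, col=4), (row=3, col=6), (row=4, col=7), (row=5, col=6), (row=6, col=5), (row=7, col=4)
  Distance 8: (row=0, col=4), (row=1, col=5), (row=2, col=6), (row=3, col=7), (row=5, col=7), (row=7, col=5)  <- goal reached here
One shortest path (8 moves): (row=4, col=0) -> (row=4, col=1) -> (row=4, col=2) -> (row=4, col=3) -> (row=4, col=4) -> (row=4, col=5) -> (row=4, col=6) -> (row=4, col=7) -> (row=5, col=7)

Answer: Shortest path length: 8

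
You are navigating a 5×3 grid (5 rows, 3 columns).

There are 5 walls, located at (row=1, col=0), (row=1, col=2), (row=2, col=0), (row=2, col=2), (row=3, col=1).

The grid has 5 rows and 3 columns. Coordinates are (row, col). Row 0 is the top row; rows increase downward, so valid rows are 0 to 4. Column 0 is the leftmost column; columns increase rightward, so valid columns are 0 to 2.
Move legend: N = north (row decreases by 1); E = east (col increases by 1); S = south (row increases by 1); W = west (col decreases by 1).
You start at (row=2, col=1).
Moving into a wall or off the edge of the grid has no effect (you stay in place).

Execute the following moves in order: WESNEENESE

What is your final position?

Start: (row=2, col=1)
  W (west): blocked, stay at (row=2, col=1)
  E (east): blocked, stay at (row=2, col=1)
  S (south): blocked, stay at (row=2, col=1)
  N (north): (row=2, col=1) -> (row=1, col=1)
  E (east): blocked, stay at (row=1, col=1)
  E (east): blocked, stay at (row=1, col=1)
  N (north): (row=1, col=1) -> (row=0, col=1)
  E (east): (row=0, col=1) -> (row=0, col=2)
  S (south): blocked, stay at (row=0, col=2)
  E (east): blocked, stay at (row=0, col=2)
Final: (row=0, col=2)

Answer: Final position: (row=0, col=2)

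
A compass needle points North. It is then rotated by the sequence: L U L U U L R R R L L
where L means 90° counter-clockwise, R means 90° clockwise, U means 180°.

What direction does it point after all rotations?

Answer: Final heading: North

Derivation:
Start: North
  L (left (90° counter-clockwise)) -> West
  U (U-turn (180°)) -> East
  L (left (90° counter-clockwise)) -> North
  U (U-turn (180°)) -> South
  U (U-turn (180°)) -> North
  L (left (90° counter-clockwise)) -> West
  R (right (90° clockwise)) -> North
  R (right (90° clockwise)) -> East
  R (right (90° clockwise)) -> South
  L (left (90° counter-clockwise)) -> East
  L (left (90° counter-clockwise)) -> North
Final: North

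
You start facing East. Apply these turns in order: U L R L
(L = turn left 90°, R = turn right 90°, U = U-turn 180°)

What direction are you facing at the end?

Start: East
  U (U-turn (180°)) -> West
  L (left (90° counter-clockwise)) -> South
  R (right (90° clockwise)) -> West
  L (left (90° counter-clockwise)) -> South
Final: South

Answer: Final heading: South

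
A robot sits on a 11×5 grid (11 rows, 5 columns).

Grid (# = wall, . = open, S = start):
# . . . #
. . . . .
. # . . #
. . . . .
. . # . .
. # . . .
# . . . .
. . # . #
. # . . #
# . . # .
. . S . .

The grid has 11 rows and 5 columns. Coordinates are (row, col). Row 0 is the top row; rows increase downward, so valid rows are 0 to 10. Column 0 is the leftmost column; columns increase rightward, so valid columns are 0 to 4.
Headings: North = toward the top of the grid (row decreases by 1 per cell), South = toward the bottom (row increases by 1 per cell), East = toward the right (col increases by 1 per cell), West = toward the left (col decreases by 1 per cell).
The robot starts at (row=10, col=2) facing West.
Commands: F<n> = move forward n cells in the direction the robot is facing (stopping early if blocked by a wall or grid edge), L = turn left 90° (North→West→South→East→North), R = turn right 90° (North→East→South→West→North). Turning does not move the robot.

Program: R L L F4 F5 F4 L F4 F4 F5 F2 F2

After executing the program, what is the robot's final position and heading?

Start: (row=10, col=2), facing West
  R: turn right, now facing North
  L: turn left, now facing West
  L: turn left, now facing South
  F4: move forward 0/4 (blocked), now at (row=10, col=2)
  F5: move forward 0/5 (blocked), now at (row=10, col=2)
  F4: move forward 0/4 (blocked), now at (row=10, col=2)
  L: turn left, now facing East
  F4: move forward 2/4 (blocked), now at (row=10, col=4)
  F4: move forward 0/4 (blocked), now at (row=10, col=4)
  F5: move forward 0/5 (blocked), now at (row=10, col=4)
  F2: move forward 0/2 (blocked), now at (row=10, col=4)
  F2: move forward 0/2 (blocked), now at (row=10, col=4)
Final: (row=10, col=4), facing East

Answer: Final position: (row=10, col=4), facing East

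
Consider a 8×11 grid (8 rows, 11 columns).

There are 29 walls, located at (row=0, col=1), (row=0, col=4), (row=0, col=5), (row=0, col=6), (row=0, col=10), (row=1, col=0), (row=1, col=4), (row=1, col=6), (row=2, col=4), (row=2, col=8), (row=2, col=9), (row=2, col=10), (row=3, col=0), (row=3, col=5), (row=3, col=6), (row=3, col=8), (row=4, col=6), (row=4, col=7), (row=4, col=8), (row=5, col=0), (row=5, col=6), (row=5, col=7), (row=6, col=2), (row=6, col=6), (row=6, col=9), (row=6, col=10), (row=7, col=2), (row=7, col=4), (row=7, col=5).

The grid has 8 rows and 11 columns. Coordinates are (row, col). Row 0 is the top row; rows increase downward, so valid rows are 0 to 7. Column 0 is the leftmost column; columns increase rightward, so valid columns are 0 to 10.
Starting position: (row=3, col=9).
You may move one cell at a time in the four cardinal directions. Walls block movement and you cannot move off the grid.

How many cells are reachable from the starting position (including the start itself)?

Answer: Reachable cells: 14

Derivation:
BFS flood-fill from (row=3, col=9):
  Distance 0: (row=3, col=9)
  Distance 1: (row=3, col=10), (row=4, col=9)
  Distance 2: (row=4, col=10), (row=5, col=9)
  Distance 3: (row=5, col=8), (row=5, col=10)
  Distance 4: (row=6, col=8)
  Distance 5: (row=6, col=7), (row=7, col=8)
  Distance 6: (row=7, col=7), (row=7, col=9)
  Distance 7: (row=7, col=6), (row=7, col=10)
Total reachable: 14 (grid has 59 open cells total)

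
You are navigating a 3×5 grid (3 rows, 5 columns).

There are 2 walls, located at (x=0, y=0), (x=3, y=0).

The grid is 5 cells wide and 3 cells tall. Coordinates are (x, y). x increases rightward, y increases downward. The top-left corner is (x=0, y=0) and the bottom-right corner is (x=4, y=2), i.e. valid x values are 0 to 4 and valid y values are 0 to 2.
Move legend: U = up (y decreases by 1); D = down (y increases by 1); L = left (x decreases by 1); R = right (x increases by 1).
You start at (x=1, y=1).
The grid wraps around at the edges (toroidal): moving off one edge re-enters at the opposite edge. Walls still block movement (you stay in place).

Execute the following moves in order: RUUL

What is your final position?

Answer: Final position: (x=1, y=2)

Derivation:
Start: (x=1, y=1)
  R (right): (x=1, y=1) -> (x=2, y=1)
  U (up): (x=2, y=1) -> (x=2, y=0)
  U (up): (x=2, y=0) -> (x=2, y=2)
  L (left): (x=2, y=2) -> (x=1, y=2)
Final: (x=1, y=2)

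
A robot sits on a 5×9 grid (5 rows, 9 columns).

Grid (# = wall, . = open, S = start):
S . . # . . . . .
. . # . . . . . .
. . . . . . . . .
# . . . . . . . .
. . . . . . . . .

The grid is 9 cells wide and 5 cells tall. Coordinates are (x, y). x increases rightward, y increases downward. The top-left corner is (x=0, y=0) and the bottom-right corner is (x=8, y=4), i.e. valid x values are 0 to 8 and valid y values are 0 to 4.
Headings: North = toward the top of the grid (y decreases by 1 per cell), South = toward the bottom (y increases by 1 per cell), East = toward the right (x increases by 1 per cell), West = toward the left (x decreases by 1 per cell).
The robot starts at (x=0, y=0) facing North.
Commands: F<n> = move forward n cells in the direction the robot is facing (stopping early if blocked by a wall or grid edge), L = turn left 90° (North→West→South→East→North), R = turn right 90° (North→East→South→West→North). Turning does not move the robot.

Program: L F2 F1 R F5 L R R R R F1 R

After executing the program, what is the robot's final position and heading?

Answer: Final position: (x=0, y=0), facing North

Derivation:
Start: (x=0, y=0), facing North
  L: turn left, now facing West
  F2: move forward 0/2 (blocked), now at (x=0, y=0)
  F1: move forward 0/1 (blocked), now at (x=0, y=0)
  R: turn right, now facing North
  F5: move forward 0/5 (blocked), now at (x=0, y=0)
  L: turn left, now facing West
  R: turn right, now facing North
  R: turn right, now facing East
  R: turn right, now facing South
  R: turn right, now facing West
  F1: move forward 0/1 (blocked), now at (x=0, y=0)
  R: turn right, now facing North
Final: (x=0, y=0), facing North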